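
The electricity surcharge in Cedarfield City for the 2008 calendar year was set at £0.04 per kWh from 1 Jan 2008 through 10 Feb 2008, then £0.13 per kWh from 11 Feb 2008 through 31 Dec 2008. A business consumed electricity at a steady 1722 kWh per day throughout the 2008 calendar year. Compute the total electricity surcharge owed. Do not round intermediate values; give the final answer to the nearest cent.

£75,578.58

1 Jan – 10 Feb 2008: 41 days × 1722 kWh/day = 70,602 kWh at £0.04/kWh → £2,824.08
11 Feb – 31 Dec 2008: 325 days × 1722 kWh/day = 559,650 kWh at £0.13/kWh → £72,754.50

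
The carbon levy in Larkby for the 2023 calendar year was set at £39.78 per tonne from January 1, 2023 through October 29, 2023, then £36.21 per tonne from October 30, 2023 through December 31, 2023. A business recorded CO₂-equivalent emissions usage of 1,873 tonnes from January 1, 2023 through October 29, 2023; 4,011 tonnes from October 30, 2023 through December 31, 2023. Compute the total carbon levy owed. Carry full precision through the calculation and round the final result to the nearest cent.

January 1 – October 29, 2023: 1,873 tonnes at £39.78/tonne → £74,507.94
October 30 – December 31, 2023: 4,011 tonnes at £36.21/tonne → £145,238.31

£219,746.25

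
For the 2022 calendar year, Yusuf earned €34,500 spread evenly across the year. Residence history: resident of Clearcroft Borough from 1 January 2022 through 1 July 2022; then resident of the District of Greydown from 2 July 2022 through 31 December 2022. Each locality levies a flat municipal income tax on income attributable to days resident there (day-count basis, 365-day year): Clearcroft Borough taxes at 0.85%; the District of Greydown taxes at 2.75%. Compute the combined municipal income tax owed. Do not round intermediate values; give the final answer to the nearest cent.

Clearcroft Borough, 1 January – 1 July 2022: 182 days → €34,500 × 0.85% × 182/365 = €146.2233
The District of Greydown, 2 July – 31 December 2022: 183 days → €34,500 × 2.75% × 183/365 = €475.6747
Total = €621.8979

€621.90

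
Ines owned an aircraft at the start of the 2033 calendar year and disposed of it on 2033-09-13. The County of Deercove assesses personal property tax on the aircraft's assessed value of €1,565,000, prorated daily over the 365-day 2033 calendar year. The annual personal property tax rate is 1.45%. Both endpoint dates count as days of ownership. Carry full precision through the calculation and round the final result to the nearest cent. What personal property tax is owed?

Days held (2033-01-01 to 2033-09-13): 256 out of 365
Tax = €1,565,000 × 1.45% × 256/365 = €15,915.8356

€15,915.84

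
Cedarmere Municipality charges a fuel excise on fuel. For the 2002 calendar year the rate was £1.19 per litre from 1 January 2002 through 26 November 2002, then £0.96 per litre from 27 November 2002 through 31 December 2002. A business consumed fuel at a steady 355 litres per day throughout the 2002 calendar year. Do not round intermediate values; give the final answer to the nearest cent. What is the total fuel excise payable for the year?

1 January – 26 November 2002: 330 days × 355 litres/day = 117,150 litres at £1.19/litre → £139,408.50
27 November – 31 December 2002: 35 days × 355 litres/day = 12,425 litres at £0.96/litre → £11,928.00

£151,336.50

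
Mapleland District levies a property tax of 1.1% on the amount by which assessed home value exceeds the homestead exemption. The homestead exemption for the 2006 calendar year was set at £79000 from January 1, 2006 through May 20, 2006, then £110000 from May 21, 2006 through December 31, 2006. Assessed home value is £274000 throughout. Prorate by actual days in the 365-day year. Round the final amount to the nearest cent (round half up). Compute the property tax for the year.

£1934.79

January 1 – May 20, 2006: 140 days, exemption £79000 → (£274000 − £79000) × 1.1% × 140/365 = £822.7397
May 21 – December 31, 2006: 225 days, exemption £110000 → (£274000 − £110000) × 1.1% × 225/365 = £1112.0548
Total = £1934.7945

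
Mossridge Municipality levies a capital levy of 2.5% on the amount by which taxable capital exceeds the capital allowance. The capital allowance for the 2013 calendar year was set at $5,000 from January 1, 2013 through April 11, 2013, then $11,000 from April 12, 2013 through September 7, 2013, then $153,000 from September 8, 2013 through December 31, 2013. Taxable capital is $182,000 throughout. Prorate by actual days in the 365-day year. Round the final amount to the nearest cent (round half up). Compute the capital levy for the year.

January 1 – April 11, 2013: 101 days, exemption $5,000 → ($182,000 − $5,000) × 2.5% × 101/365 = $1,224.4521
April 12 – September 7, 2013: 149 days, exemption $11,000 → ($182,000 − $11,000) × 2.5% × 149/365 = $1,745.1370
September 8 – December 31, 2013: 115 days, exemption $153,000 → ($182,000 − $153,000) × 2.5% × 115/365 = $228.4247
Total = $3,198.0137

$3,198.01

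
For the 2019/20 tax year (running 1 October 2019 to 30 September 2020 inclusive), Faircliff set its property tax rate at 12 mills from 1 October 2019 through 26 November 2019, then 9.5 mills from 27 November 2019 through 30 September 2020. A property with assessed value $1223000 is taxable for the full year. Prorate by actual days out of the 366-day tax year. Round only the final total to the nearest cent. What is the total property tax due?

1 October – 26 November 2019: 57 days at 12 mills → $1223000 × 1.2% × 57/366 = $2285.6066
27 November 2019 – 30 September 2020: 309 days at 9.5 mills → $1223000 × 0.95% × 309/366 = $9809.0615
Total = $12094.6680

$12094.67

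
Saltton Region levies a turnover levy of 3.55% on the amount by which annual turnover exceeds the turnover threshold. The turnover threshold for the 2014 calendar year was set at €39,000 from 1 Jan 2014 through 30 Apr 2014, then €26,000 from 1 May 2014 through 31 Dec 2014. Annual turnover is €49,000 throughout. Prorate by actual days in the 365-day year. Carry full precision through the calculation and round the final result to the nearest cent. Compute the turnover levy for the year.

1 Jan – 30 Apr 2014: 120 days, exemption €39,000 → (€49,000 − €39,000) × 3.55% × 120/365 = €116.7123
1 May – 31 Dec 2014: 245 days, exemption €26,000 → (€49,000 − €26,000) × 3.55% × 245/365 = €548.0616
Total = €664.7740

€664.77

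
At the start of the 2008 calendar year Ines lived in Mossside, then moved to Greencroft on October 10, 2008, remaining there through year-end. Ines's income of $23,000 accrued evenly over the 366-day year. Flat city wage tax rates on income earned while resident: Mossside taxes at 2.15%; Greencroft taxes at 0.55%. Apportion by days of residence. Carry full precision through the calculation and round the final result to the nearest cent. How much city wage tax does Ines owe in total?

$411.05

Mossside, January 1 – October 9, 2008: 283 days → $23,000 × 2.15% × 283/366 = $382.3593
Greencroft, October 10 – December 31, 2008: 83 days → $23,000 × 0.55% × 83/366 = $28.6872
Total = $411.0464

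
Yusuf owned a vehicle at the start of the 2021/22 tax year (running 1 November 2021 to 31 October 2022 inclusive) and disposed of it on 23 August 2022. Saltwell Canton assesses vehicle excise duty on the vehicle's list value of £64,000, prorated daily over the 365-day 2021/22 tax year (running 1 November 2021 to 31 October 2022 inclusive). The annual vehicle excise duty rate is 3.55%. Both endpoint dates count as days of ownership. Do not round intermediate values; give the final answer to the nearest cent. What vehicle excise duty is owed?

£1,842.50

Days held (1 November 2021 – 23 August 2022): 296 out of 365
Tax = £64,000 × 3.55% × 296/365 = £1,842.4986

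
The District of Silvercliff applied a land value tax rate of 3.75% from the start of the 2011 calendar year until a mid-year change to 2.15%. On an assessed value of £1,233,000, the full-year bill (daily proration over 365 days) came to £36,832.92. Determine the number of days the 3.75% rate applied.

191 days

Let d = days at the first rate; then 365 − d days at the second rate.
£1,233,000 × [3.75%·d + 2.15%·(365−d)] / 365 = £36,832.92
Solving gives d = 191, so the new rate took effect on 11 Jul 2011.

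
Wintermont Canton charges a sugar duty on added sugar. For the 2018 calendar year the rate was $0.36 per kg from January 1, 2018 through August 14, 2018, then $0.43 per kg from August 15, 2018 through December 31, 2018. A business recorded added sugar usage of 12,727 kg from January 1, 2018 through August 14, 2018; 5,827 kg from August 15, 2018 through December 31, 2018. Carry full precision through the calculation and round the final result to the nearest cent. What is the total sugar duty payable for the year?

January 1 – August 14, 2018: 12,727 kg at $0.36/kg → $4,581.72
August 15 – December 31, 2018: 5,827 kg at $0.43/kg → $2,505.61

$7,087.33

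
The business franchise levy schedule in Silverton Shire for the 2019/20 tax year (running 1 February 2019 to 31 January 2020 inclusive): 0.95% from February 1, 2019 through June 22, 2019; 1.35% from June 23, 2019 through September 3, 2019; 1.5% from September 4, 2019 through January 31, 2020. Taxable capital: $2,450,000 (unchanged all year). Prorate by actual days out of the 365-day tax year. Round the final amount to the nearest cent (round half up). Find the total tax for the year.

February 1 – June 22, 2019: 142 days at 0.95% → $2,450,000 × 0.95% × 142/365 = $9,054.9315
June 23 – September 3, 2019: 73 days at 1.35% → $2,450,000 × 1.35% × 73/365 = $6,615.0000
September 4, 2019 – January 31, 2020: 150 days at 1.5% → $2,450,000 × 1.5% × 150/365 = $15,102.7397
Total = $30,772.6712

$30,772.67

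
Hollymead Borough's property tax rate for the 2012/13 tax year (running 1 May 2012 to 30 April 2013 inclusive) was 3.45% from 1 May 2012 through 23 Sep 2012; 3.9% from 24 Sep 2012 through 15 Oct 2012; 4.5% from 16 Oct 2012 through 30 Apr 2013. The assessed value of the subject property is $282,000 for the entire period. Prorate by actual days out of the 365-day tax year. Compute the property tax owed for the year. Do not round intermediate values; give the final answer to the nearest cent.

1 May – 23 Sep 2012: 146 days at 3.45% → $282,000 × 3.45% × 146/365 = $3,891.6000
24 Sep – 15 Oct 2012: 22 days at 3.9% → $282,000 × 3.9% × 22/365 = $662.8932
16 Oct 2012 – 30 Apr 2013: 197 days at 4.5% → $282,000 × 4.5% × 197/365 = $6,849.1233
Total = $11,403.6164

$11,403.62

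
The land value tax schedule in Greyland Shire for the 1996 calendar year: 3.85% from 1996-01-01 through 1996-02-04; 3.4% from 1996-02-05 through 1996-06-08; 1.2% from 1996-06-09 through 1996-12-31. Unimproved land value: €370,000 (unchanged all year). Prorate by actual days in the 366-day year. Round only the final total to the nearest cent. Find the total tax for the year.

1996-01-01 to 1996-02-04: 35 days at 3.85% → €370,000 × 3.85% × 35/366 = €1,362.2268
1996-02-05 to 1996-06-08: 125 days at 3.4% → €370,000 × 3.4% × 125/366 = €4,296.4481
1996-06-09 to 1996-12-31: 206 days at 1.2% → €370,000 × 1.2% × 206/366 = €2,499.0164
Total = €8,157.6913

€8,157.69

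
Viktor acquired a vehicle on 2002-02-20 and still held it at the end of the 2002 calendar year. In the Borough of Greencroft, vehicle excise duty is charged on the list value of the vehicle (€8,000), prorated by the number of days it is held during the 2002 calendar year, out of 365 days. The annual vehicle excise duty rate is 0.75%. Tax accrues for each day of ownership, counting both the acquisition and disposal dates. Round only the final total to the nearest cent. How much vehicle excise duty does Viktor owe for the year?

€51.78

Days held (2002-02-20 to 2002-12-31): 315 out of 365
Tax = €8,000 × 0.75% × 315/365 = €51.7808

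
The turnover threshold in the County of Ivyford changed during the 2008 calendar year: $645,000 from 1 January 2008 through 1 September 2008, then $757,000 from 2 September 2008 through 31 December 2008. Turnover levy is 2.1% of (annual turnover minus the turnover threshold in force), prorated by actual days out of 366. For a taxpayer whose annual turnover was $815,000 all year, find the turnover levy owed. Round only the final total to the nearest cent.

1 January – 1 September 2008: 245 days, exemption $645,000 → ($815,000 − $645,000) × 2.1% × 245/366 = $2,389.7541
2 September – 31 December 2008: 121 days, exemption $757,000 → ($815,000 − $757,000) × 2.1% × 121/366 = $402.6721
Total = $2,792.4262

$2,792.43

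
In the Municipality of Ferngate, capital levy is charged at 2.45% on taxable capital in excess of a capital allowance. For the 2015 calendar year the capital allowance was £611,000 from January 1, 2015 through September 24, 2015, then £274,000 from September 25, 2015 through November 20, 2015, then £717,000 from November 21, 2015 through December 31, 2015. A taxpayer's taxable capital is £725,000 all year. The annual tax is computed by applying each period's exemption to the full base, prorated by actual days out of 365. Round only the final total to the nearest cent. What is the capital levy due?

January 1 – September 24, 2015: 267 days, exemption £611,000 → (£725,000 − £611,000) × 2.45% × 267/365 = £2,043.0986
September 25 – November 20, 2015: 57 days, exemption £274,000 → (£725,000 − £274,000) × 2.45% × 57/365 = £1,725.5384
November 21 – December 31, 2015: 41 days, exemption £717,000 → (£725,000 − £717,000) × 2.45% × 41/365 = £22.0164
Total = £3,790.6534

£3,790.65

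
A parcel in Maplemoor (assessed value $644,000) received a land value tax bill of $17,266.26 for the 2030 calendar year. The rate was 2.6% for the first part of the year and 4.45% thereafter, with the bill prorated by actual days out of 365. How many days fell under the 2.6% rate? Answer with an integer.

Let d = days at the first rate; then 365 − d days at the second rate.
$644,000 × [2.6%·d + 4.45%·(365−d)] / 365 = $17,266.26
Solving gives d = 349, so the new rate took effect on 16 December 2030.

349 days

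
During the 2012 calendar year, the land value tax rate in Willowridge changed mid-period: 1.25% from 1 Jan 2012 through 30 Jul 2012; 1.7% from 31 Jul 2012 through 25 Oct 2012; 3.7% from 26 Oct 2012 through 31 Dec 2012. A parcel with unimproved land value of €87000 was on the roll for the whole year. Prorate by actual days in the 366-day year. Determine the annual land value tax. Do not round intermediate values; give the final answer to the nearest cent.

1 Jan – 30 Jul 2012: 212 days at 1.25% → €87000 × 1.25% × 212/366 = €629.9180
31 Jul – 25 Oct 2012: 87 days at 1.7% → €87000 × 1.7% × 87/366 = €351.5656
26 Oct – 31 Dec 2012: 67 days at 3.7% → €87000 × 3.7% × 67/366 = €589.2705
Total = €1570.7541

€1570.75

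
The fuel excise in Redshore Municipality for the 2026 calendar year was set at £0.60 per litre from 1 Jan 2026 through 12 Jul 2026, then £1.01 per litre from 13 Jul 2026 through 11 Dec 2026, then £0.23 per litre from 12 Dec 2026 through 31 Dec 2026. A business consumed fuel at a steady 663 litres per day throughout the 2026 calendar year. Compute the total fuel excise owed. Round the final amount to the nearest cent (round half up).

£181,608.96

1 Jan – 12 Jul 2026: 193 days × 663 litres/day = 127,959 litres at £0.60/litre → £76,775.40
13 Jul – 11 Dec 2026: 152 days × 663 litres/day = 100,776 litres at £1.01/litre → £101,783.76
12 Dec – 31 Dec 2026: 20 days × 663 litres/day = 13,260 litres at £0.23/litre → £3,049.80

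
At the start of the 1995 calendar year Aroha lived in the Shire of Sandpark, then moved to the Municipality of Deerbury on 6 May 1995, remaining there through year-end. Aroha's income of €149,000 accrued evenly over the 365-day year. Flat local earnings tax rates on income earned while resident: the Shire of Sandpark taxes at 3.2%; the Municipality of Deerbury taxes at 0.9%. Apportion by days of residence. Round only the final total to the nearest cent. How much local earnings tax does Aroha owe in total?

€2,514.63

The Shire of Sandpark, 1 Jan – 5 May 1995: 125 days → €149,000 × 3.2% × 125/365 = €1,632.8767
The Municipality of Deerbury, 6 May – 31 Dec 1995: 240 days → €149,000 × 0.9% × 240/365 = €881.7534
Total = €2,514.6301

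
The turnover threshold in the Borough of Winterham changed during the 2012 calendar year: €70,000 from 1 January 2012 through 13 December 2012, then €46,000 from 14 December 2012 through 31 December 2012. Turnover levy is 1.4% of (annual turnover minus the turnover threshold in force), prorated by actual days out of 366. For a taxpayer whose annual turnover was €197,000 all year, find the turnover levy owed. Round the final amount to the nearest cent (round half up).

€1,794.52

1 January – 13 December 2012: 348 days, exemption €70,000 → (€197,000 − €70,000) × 1.4% × 348/366 = €1,690.5574
14 December – 31 December 2012: 18 days, exemption €46,000 → (€197,000 − €46,000) × 1.4% × 18/366 = €103.9672
Total = €1,794.5246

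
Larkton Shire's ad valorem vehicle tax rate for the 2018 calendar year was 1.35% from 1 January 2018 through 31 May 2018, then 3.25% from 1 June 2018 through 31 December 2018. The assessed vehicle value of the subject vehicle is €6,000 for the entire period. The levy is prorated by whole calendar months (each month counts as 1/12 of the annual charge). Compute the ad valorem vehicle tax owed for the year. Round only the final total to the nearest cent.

1 January – 31 May 2018: 5 months at 1.35% → €6,000 × 1.35% × 5/12 = €33.7500
1 June – 31 December 2018: 7 months at 3.25% → €6,000 × 3.25% × 7/12 = €113.7500
Total = €147.5000

€147.50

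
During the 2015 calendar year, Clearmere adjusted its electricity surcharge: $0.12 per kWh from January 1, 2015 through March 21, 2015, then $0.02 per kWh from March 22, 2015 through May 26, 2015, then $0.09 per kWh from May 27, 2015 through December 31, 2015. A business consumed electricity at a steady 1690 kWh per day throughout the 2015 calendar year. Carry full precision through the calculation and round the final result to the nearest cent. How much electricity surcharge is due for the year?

January 1 – March 21, 2015: 80 days × 1690 kWh/day = 135,200 kWh at $0.12/kWh → $16,224.00
March 22 – May 26, 2015: 66 days × 1690 kWh/day = 111,540 kWh at $0.02/kWh → $2,230.80
May 27 – December 31, 2015: 219 days × 1690 kWh/day = 370,110 kWh at $0.09/kWh → $33,309.90

$51,764.70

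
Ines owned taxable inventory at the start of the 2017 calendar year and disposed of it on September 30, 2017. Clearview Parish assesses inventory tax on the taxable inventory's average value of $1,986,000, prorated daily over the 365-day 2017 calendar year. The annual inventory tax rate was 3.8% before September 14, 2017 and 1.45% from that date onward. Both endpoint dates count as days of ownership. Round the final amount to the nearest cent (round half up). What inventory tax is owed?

$54,272.21

January 1 – September 13, 2017: 256 days at 3.8% → $1,986,000 × 3.8% × 256/365 = $52,930.9808
September 14 – September 30, 2017: 17 days at 1.45% → $1,986,000 × 1.45% × 17/365 = $1,341.2301
Total = $54,272.2110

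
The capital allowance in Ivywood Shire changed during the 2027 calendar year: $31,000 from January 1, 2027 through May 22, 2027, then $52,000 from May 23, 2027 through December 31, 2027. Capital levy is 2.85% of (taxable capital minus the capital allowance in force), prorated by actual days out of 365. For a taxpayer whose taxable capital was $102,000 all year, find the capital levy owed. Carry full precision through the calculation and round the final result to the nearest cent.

$1,657.84

January 1 – May 22, 2027: 142 days, exemption $31,000 → ($102,000 − $31,000) × 2.85% × 142/365 = $787.2247
May 23 – December 31, 2027: 223 days, exemption $52,000 → ($102,000 − $52,000) × 2.85% × 223/365 = $870.6164
Total = $1,657.8411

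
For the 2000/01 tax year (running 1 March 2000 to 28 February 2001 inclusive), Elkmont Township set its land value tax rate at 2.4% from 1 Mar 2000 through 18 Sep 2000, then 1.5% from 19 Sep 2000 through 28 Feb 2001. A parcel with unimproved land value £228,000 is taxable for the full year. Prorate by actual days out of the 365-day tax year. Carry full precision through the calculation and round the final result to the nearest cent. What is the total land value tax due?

£4,555.63

1 Mar – 18 Sep 2000: 202 days at 2.4% → £228,000 × 2.4% × 202/365 = £3,028.3397
19 Sep 2000 – 28 Feb 2001: 163 days at 1.5% → £228,000 × 1.5% × 163/365 = £1,527.2877
Total = £4,555.6274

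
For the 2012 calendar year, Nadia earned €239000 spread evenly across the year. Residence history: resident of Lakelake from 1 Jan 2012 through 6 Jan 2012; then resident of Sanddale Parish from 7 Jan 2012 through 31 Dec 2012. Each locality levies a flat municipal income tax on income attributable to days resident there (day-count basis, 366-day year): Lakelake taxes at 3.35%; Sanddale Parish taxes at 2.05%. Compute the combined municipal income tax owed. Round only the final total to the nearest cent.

€4950.43

Lakelake, 1 Jan – 6 Jan 2012: 6 days → €239000 × 3.35% × 6/366 = €131.2541
Sanddale Parish, 7 Jan – 31 Dec 2012: 360 days → €239000 × 2.05% × 360/366 = €4819.1803
Total = €4950.4344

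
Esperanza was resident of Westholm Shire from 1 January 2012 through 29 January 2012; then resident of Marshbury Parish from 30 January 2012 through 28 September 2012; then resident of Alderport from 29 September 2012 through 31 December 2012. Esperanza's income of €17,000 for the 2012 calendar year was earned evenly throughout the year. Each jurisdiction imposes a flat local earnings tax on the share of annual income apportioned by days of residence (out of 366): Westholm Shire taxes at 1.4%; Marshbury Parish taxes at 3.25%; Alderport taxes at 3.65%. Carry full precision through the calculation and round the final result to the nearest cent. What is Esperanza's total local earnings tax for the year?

€545.05

Westholm Shire, 1 January – 29 January 2012: 29 days → €17,000 × 1.4% × 29/366 = €18.8579
Marshbury Parish, 30 January – 28 September 2012: 243 days → €17,000 × 3.25% × 243/366 = €366.8238
Alderport, 29 September – 31 December 2012: 94 days → €17,000 × 3.65% × 94/366 = €159.3634
Total = €545.0451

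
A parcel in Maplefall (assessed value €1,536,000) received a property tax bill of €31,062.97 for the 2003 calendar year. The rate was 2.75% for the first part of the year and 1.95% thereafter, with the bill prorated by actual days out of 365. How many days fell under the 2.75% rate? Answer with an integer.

33 days

Let d = days at the first rate; then 365 − d days at the second rate.
€1,536,000 × [2.75%·d + 1.95%·(365−d)] / 365 = €31,062.97
Solving gives d = 33, so the new rate took effect on February 3, 2003.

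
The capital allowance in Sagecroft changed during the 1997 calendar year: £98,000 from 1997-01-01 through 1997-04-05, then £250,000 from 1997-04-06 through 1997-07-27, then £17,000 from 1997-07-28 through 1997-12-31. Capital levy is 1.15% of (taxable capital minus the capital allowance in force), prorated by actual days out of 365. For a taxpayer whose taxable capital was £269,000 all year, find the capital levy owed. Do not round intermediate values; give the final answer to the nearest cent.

1997-01-01 to 1997-04-05: 95 days, exemption £98,000 → (£269,000 − £98,000) × 1.15% × 95/365 = £511.8288
1997-04-06 to 1997-07-27: 113 days, exemption £250,000 → (£269,000 − £250,000) × 1.15% × 113/365 = £67.6452
1997-07-28 to 1997-12-31: 157 days, exemption £17,000 → (£269,000 − £17,000) × 1.15% × 157/365 = £1,246.5370
Total = £1,826.0110

£1,826.01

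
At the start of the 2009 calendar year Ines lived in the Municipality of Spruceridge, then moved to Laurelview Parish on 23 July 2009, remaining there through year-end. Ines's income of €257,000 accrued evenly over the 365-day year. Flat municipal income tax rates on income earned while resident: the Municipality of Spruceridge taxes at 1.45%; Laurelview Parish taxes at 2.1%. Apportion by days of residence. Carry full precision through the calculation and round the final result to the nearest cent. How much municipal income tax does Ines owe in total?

The Municipality of Spruceridge, 1 January – 22 July 2009: 203 days → €257,000 × 1.45% × 203/365 = €2,072.5466
Laurelview Parish, 23 July – 31 December 2009: 162 days → €257,000 × 2.1% × 162/365 = €2,395.3808
Total = €4,467.9274

€4,467.93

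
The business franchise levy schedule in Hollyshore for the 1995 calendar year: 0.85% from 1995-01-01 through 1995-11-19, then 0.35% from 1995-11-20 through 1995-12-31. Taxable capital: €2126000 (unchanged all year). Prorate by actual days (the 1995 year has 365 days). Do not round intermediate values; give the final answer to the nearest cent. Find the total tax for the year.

1995-01-01 to 1995-11-19: 323 days at 0.85% → €2126000 × 0.85% × 323/365 = €15991.5973
1995-11-20 to 1995-12-31: 42 days at 0.35% → €2126000 × 0.35% × 42/365 = €856.2247
Total = €16847.8219

€16847.82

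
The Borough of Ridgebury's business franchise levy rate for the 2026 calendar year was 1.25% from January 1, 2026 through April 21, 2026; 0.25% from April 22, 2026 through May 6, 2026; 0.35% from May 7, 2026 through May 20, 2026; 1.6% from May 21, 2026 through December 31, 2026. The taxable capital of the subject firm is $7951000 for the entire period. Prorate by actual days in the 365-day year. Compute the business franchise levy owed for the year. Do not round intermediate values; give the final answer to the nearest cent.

$110529.79

January 1 – April 21, 2026: 111 days at 1.25% → $7951000 × 1.25% × 111/365 = $30224.6918
April 22 – May 6, 2026: 15 days at 0.25% → $7951000 × 0.25% × 15/365 = $816.8836
May 7 – May 20, 2026: 14 days at 0.35% → $7951000 × 0.35% × 14/365 = $1067.3945
May 21 – December 31, 2026: 225 days at 1.6% → $7951000 × 1.6% × 225/365 = $78420.8219
Total = $110529.7918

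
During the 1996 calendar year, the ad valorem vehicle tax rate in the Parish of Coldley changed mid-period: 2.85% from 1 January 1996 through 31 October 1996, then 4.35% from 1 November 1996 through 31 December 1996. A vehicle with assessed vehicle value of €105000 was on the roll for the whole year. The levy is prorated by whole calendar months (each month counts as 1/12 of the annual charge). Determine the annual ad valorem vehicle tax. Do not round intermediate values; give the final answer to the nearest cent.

1 January – 31 October 1996: 10 months at 2.85% → €105000 × 2.85% × 10/12 = €2493.7500
1 November – 31 December 1996: 2 months at 4.35% → €105000 × 4.35% × 2/12 = €761.2500
Total = €3255.0000

€3255.00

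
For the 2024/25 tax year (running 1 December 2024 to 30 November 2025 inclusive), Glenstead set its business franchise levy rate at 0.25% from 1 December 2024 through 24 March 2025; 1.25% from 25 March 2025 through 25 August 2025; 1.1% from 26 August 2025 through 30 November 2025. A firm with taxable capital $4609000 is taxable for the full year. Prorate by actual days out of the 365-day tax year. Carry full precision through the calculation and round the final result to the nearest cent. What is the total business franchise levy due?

$41379.98

1 December 2024 – 24 March 2025: 114 days at 0.25% → $4609000 × 0.25% × 114/365 = $3598.8082
25 March – 25 August 2025: 154 days at 1.25% → $4609000 × 1.25% × 154/365 = $24307.7397
26 August – 30 November 2025: 97 days at 1.1% → $4609000 × 1.1% × 97/365 = $13473.4329
Total = $41379.9808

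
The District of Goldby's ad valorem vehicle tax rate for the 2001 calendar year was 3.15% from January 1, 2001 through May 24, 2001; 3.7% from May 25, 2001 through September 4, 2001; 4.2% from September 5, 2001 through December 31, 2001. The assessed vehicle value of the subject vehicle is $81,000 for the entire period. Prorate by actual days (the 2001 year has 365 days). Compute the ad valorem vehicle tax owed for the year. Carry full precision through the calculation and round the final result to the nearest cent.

January 1 – May 24, 2001: 144 days at 3.15% → $81,000 × 3.15% × 144/365 = $1,006.6192
May 25 – September 4, 2001: 103 days at 3.7% → $81,000 × 3.7% × 103/365 = $845.7288
September 5 – December 31, 2001: 118 days at 4.2% → $81,000 × 4.2% × 118/365 = $1,099.8247
Total = $2,952.1726

$2,952.17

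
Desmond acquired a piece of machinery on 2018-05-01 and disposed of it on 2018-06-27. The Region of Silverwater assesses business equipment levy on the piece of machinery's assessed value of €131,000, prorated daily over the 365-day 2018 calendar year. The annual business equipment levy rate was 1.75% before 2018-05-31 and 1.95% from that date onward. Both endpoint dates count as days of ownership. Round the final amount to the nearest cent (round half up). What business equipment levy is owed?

€384.39

2018-05-01 to 2018-05-30: 30 days at 1.75% → €131,000 × 1.75% × 30/365 = €188.4247
2018-05-31 to 2018-06-27: 28 days at 1.95% → €131,000 × 1.95% × 28/365 = €195.9616
Total = €384.3863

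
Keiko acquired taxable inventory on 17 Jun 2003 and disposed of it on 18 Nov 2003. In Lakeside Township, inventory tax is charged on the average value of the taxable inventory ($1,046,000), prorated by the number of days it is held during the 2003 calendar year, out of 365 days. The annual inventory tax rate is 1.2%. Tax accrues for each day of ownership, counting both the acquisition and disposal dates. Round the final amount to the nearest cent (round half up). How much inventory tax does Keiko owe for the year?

Days held (17 Jun – 18 Nov 2003): 155 out of 365
Tax = $1,046,000 × 1.2% × 155/365 = $5,330.3014

$5,330.30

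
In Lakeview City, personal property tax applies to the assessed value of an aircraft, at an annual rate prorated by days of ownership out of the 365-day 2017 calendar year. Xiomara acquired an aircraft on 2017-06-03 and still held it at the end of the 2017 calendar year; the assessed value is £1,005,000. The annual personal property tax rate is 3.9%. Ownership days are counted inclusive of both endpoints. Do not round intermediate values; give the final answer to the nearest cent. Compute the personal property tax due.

£22,765.32

Days held (2017-06-03 to 2017-12-31): 212 out of 365
Tax = £1,005,000 × 3.9% × 212/365 = £22,765.3151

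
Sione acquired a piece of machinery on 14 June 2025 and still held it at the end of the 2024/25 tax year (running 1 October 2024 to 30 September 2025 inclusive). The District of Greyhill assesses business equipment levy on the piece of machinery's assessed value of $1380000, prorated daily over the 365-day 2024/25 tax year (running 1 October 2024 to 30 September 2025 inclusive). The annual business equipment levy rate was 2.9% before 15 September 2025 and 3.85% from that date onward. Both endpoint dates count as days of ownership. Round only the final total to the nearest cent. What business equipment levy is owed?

$12525.86

14 June – 14 September 2025: 93 days at 2.9% → $1380000 × 2.9% × 93/365 = $10196.8767
15 September – 30 September 2025: 16 days at 3.85% → $1380000 × 3.85% × 16/365 = $2328.9863
Total = $12525.8630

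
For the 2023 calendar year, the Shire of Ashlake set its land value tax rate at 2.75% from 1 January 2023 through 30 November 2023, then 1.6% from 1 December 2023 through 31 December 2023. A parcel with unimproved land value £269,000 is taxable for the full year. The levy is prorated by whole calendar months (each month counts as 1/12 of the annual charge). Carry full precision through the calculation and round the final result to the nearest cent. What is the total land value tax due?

£7,139.71

1 January – 30 November 2023: 11 months at 2.75% → £269,000 × 2.75% × 11/12 = £6,781.0417
1 December – 31 December 2023: 1 month at 1.6% → £269,000 × 1.6% × 1/12 = £358.6667
Total = £7,139.7083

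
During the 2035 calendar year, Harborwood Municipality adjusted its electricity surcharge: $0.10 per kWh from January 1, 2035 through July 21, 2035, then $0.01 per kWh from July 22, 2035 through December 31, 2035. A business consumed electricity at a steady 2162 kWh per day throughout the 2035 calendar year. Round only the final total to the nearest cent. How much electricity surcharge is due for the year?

$47,196.46

January 1 – July 21, 2035: 202 days × 2162 kWh/day = 436,724 kWh at $0.10/kWh → $43,672.40
July 22 – December 31, 2035: 163 days × 2162 kWh/day = 352,406 kWh at $0.01/kWh → $3,524.06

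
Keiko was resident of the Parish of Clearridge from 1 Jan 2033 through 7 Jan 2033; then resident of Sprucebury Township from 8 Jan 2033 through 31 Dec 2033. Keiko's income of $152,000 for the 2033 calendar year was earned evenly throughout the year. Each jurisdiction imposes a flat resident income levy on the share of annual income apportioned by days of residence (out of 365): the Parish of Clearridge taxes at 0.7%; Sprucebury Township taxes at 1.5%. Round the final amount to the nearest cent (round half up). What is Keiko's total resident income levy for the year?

$2,256.68

The Parish of Clearridge, 1 Jan – 7 Jan 2033: 7 days → $152,000 × 0.7% × 7/365 = $20.4055
Sprucebury Township, 8 Jan – 31 Dec 2033: 358 days → $152,000 × 1.5% × 358/365 = $2,236.2740
Total = $2,256.6795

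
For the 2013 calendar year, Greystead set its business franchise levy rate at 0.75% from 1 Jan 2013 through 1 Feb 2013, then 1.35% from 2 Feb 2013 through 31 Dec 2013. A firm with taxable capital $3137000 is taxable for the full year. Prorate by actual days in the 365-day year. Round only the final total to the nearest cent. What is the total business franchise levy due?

1 Jan – 1 Feb 2013: 32 days at 0.75% → $3137000 × 0.75% × 32/365 = $2062.6849
2 Feb – 31 Dec 2013: 333 days at 1.35% → $3137000 × 1.35% × 333/365 = $38636.6671
Total = $40699.3521

$40699.35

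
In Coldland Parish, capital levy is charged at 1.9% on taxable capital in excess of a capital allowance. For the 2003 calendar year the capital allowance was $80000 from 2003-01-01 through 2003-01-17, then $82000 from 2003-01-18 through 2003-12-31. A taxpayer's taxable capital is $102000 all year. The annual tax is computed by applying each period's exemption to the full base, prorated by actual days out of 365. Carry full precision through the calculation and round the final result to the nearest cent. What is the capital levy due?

2003-01-01 to 2003-01-17: 17 days, exemption $80000 → ($102000 − $80000) × 1.9% × 17/365 = $19.4685
2003-01-18 to 2003-12-31: 348 days, exemption $82000 → ($102000 − $82000) × 1.9% × 348/365 = $362.3014
Total = $381.7699

$381.77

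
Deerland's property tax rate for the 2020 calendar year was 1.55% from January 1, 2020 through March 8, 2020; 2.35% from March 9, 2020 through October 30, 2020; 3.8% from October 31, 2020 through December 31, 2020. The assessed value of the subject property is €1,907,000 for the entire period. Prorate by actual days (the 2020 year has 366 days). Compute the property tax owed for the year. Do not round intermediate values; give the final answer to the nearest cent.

€46,664.19

January 1 – March 8, 2020: 68 days at 1.55% → €1,907,000 × 1.55% × 68/366 = €5,491.7432
March 9 – October 30, 2020: 236 days at 2.35% → €1,907,000 × 2.35% × 236/366 = €28,896.7814
October 31 – December 31, 2020: 62 days at 3.8% → €1,907,000 × 3.8% × 62/366 = €12,275.6612
Total = €46,664.1858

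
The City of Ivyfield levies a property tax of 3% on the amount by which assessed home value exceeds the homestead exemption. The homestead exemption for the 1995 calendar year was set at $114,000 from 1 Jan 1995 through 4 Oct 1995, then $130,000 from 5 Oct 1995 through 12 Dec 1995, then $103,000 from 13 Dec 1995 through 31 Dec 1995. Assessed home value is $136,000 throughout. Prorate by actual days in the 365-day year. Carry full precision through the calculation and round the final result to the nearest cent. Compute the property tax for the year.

1 Jan – 4 Oct 1995: 277 days, exemption $114,000 → ($136,000 − $114,000) × 3% × 277/365 = $500.8767
5 Oct – 12 Dec 1995: 69 days, exemption $130,000 → ($136,000 − $130,000) × 3% × 69/365 = $34.0274
13 Dec – 31 Dec 1995: 19 days, exemption $103,000 → ($136,000 − $103,000) × 3% × 19/365 = $51.5342
Total = $586.4384

$586.44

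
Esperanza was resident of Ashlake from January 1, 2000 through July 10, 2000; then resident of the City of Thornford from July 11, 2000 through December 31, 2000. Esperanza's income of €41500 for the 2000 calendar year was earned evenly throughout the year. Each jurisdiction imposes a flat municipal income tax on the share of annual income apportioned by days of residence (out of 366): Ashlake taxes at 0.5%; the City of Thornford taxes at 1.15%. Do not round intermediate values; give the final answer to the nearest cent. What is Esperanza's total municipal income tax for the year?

Ashlake, January 1 – July 10, 2000: 192 days → €41500 × 0.5% × 192/366 = €108.8525
The City of Thornford, July 11 – December 31, 2000: 174 days → €41500 × 1.15% × 174/366 = €226.8893
Total = €335.7418

€335.74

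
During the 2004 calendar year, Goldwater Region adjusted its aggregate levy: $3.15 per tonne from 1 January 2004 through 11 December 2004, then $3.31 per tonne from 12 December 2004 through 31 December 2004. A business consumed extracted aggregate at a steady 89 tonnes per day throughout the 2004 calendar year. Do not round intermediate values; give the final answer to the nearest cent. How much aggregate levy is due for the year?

$102,892.90

1 January – 11 December 2004: 346 days × 89 tonnes/day = 30,794 tonnes at $3.15/tonne → $97,001.10
12 December – 31 December 2004: 20 days × 89 tonnes/day = 1,780 tonnes at $3.31/tonne → $5,891.80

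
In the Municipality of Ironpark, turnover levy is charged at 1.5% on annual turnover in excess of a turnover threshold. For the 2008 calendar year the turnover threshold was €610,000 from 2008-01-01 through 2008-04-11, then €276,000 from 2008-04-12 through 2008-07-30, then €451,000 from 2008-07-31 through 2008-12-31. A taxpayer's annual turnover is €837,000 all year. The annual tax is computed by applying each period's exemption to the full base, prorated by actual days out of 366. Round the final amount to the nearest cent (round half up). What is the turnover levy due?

€5,914.26

2008-01-01 to 2008-04-11: 102 days, exemption €610,000 → (€837,000 − €610,000) × 1.5% × 102/366 = €948.9344
2008-04-12 to 2008-07-30: 110 days, exemption €276,000 → (€837,000 − €276,000) × 1.5% × 110/366 = €2,529.0984
2008-07-31 to 2008-12-31: 154 days, exemption €451,000 → (€837,000 − €451,000) × 1.5% × 154/366 = €2,436.2295
Total = €5,914.2623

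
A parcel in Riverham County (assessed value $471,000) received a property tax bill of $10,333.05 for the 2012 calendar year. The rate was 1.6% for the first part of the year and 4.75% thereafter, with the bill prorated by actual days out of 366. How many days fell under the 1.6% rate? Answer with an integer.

Let d = days at the first rate; then 366 − d days at the second rate.
$471,000 × [1.6%·d + 4.75%·(366−d)] / 366 = $10,333.05
Solving gives d = 297, so the new rate took effect on 24 October 2012.

297 days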